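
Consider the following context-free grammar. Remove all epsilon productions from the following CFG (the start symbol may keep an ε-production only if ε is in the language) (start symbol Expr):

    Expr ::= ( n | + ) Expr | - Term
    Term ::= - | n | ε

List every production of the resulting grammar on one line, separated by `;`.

Expr ::= ( n | + ) Expr | - Term | -; Term ::= - | n

Nullable set = {Term}.
ε ∉ L(G), so no ε-production is kept.
Add the nullable-subset variants: Expr → - Term gives - Term | -.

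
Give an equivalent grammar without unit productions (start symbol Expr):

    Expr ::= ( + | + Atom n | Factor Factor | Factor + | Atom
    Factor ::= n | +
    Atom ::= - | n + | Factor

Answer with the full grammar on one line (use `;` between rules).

Unit pairs: Atom ⇒* {Factor}; Expr ⇒* {Atom, Factor}.
Replace each nonterminal's rules with the union of the non-unit rules of every nonterminal it unit-derives.

Expr ::= - | n + | n | + | ( + | + Atom n | Factor Factor | Factor +; Factor ::= n | +; Atom ::= - | n + | n | +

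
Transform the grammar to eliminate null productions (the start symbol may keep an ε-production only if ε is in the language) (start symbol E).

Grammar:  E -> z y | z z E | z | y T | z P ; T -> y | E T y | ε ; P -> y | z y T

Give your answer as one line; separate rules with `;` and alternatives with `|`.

E -> z y | z z E | z | y T | y | z P; T -> y | E T y | E y; P -> y | z y T | z y

Nullable nonterminals: {T}.
ε ∉ L(G), so no ε-production is kept.
Expand every rule over subsets of its nullable positions: E → y T gives y T | y. T → E T y gives E T y | E y. P → z y T gives z y T | z y.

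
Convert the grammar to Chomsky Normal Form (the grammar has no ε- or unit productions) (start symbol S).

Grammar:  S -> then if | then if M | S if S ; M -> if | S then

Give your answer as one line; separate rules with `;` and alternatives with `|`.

Introduce a nonterminal for each terminal appearing in a rule of length ≥ 2: X1 → then, X2 → if.
Binarize each right-hand side of length ≥ 3 by chaining fresh nonterminals (Y1, Y2, …): affected rules were S → X1 X2 M; S → S X2 S.

S -> X1 X2 | X1 Y1 | S Y2; M -> if | S X1; X1 -> then; X2 -> if; Y1 -> X2 M; Y2 -> X2 S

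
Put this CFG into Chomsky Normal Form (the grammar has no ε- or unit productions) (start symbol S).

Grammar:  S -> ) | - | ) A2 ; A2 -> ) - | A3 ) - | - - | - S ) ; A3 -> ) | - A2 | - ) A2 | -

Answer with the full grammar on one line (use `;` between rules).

Introduce a nonterminal for each terminal appearing in a rule of length ≥ 2: X1 → ), X2 → -.
Binarize each right-hand side of length ≥ 3 by chaining fresh nonterminals (Y1, Y2, …): affected rules were A2 → A3 X1 X2; A2 → X2 S X1; A3 → X2 X1 A2.

S -> ) | - | X1 A2; A2 -> X1 X2 | A3 Y1 | X2 X2 | X2 Y2; A3 -> ) | X2 A2 | X2 Y3 | -; X1 -> ); X2 -> -; Y1 -> X1 X2; Y2 -> S X1; Y3 -> X1 A2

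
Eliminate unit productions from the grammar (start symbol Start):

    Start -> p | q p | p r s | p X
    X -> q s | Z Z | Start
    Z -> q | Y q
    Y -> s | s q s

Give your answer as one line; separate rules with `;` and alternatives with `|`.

Start -> p | q p | p r s | p X; X -> p | q p | p r s | p X | q s | Z Z; Z -> q | Y q; Y -> s | s q s

Unit pairs: X ⇒* {Start}.
For each unit pair (A, B), copy every non-unit production of B to A, then drop all unit productions.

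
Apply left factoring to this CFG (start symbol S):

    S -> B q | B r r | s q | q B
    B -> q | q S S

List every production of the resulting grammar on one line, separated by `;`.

S has alternatives sharing prefix 'B': factor to S → B S' with S' → q | r r.
B has alternatives sharing prefix 'q': factor to B → q B' with B' → ε | S S.

S -> s q | q B | B S'; B -> q B'; S' -> q | r r; B' -> ε | S S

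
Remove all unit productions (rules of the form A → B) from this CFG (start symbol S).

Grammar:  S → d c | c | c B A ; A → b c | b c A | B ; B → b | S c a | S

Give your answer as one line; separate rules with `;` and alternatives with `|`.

S → d c | c | c B A; A → b | S c a | d c | c | c B A | b c | b c A; B → b | S c a | d c | c | c B A

Unit pairs: A ⇒* {B, S}; B ⇒* {S}.
Replace each nonterminal's rules with the union of the non-unit rules of every nonterminal it unit-derives.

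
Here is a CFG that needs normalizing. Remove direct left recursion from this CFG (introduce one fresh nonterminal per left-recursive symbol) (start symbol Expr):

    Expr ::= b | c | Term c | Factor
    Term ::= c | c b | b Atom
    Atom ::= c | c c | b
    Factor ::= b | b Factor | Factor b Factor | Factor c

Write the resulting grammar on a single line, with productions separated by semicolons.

Expr ::= b | c | Term c | Factor; Term ::= c | c b | b Atom; Atom ::= c | c c | b; Factor ::= b Factor1 | b Factor Factor1; Factor1 ::= b Factor Factor1 | c Factor1 | ε

Directly left-recursive nonterminal: Factor.
For Factor: α = {b Factor, c}, β = {b, b Factor}. Rewrite as Factor → β Factor1 and Factor1 → α Factor1 | ε.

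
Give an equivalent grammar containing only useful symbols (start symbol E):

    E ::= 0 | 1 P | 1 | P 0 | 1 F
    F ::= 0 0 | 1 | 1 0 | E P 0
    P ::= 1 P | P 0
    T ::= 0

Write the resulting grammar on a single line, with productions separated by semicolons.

E ::= 0 | 1 | 1 F; F ::= 0 0 | 1 | 1 0

Generating nonterminals: {E, F, T}.
Reachable from E after that: {E, F}.
Removed useless symbols: {P, T} and every production mentioning them.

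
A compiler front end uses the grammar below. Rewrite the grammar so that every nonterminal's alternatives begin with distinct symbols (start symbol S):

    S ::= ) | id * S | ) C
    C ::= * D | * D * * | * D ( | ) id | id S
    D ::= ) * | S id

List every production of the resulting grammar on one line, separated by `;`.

S ::= id * S | ) S'; C ::= ) id | id S | * D C'; D ::= ) * | S id; S' ::= ε | C; C' ::= ε | * * | (

S has alternatives sharing prefix ')': factor to S → ) S' with S' → ε | C.
C has alternatives sharing prefix '* D': factor to C → * D C' with C' → ε | * * | (.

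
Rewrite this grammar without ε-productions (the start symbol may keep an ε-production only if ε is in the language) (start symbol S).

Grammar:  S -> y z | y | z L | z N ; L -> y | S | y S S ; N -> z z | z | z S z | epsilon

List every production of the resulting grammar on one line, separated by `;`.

S -> y z | y | z L | z N | z; L -> y | S | y S S; N -> z z | z | z S z

The nullable symbols are {N}.
ε ∉ L(G), so no ε-production is kept.
Expand every rule over subsets of its nullable positions: S → z N gives z N | z.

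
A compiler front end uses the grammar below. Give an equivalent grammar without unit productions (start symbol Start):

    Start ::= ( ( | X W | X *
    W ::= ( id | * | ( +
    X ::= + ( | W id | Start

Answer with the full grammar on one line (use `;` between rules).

Unit pairs: X ⇒* {Start}.
Replace each nonterminal's rules with the union of the non-unit rules of every nonterminal it unit-derives.

Start ::= ( ( | X W | X *; W ::= ( id | * | ( +; X ::= ( ( | X W | X * | + ( | W id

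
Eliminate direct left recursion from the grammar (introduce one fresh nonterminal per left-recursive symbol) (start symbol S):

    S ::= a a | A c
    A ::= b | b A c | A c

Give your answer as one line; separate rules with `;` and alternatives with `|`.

A is directly left-recursive.
For A: α = {c}, β = {b, b A c}. Rewrite as A → β A' and A' → α A' | ε.

S ::= a a | A c; A ::= b A' | b A c A'; A' ::= c A' | epsilon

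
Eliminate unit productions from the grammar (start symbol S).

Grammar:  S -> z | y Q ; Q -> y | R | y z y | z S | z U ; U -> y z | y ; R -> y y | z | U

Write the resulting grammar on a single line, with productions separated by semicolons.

Unit pairs: Q ⇒* {R, U}; R ⇒* {U}.
For every A with A ⇒* B via unit rules, add B's non-unit alternatives to A; then delete every rule of the form X → Y.

S -> z | y Q; Q -> y y | z | y z | y | y z y | z S | z U; U -> y z | y; R -> y z | y | y y | z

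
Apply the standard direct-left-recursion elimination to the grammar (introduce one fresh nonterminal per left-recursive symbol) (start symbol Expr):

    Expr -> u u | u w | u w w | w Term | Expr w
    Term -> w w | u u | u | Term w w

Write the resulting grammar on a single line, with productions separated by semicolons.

Expr -> u u Expr1 | u w Expr1 | u w w Expr1 | w Term Expr1; Term -> w w Term1 | u u Term1 | u Term1; Expr1 -> w Expr1 | epsilon; Term1 -> w w Term1 | epsilon

Expr, Term are directly left-recursive.
For Expr: α = {w}, β = {u u, u w, u w w, w Term}. Rewrite as Expr → β Expr1 and Expr1 → α Expr1 | ε.
For Term: α = {w w}, β = {w w, u u, u}. Rewrite as Term → β Term1 and Term1 → α Term1 | ε.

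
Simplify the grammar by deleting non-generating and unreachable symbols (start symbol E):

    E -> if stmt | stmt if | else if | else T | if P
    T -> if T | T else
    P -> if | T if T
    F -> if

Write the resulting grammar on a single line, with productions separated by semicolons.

Generating nonterminals: {E, F, P}.
Reachable from E after that: {E, P}.
Removed useless symbols: {F, T} and every production mentioning them.

E -> if stmt | stmt if | else if | if P; P -> if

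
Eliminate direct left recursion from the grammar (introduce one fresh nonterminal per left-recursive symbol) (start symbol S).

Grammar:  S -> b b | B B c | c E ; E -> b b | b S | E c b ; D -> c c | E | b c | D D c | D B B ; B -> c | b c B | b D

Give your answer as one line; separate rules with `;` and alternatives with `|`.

S -> b b | B B c | c E; E -> b b E' | b S E'; D -> c c D' | E D' | b c D'; B -> c | b c B | b D; E' -> c b E' | ε; D' -> D c D' | B B D' | ε

Directly left-recursive nonterminals: E, D.
For E: α = {c b}, β = {b b, b S}. Rewrite as E → β E' and E' → α E' | ε.
For D: α = {D c, B B}, β = {c c, E, b c}. Rewrite as D → β D' and D' → α D' | ε.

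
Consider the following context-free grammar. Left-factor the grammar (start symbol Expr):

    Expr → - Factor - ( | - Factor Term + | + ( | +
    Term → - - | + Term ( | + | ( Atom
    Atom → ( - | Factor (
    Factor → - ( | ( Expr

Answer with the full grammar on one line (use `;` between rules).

Expr → - Factor Expr1 | + Expr2; Term → - - | ( Atom | + Term1; Atom → ( - | Factor (; Factor → - ( | ( Expr; Expr1 → - ( | Term +; Expr2 → ( | ε; Term1 → Term ( | ε

Expr has alternatives sharing prefix '- Factor': factor to Expr → - Factor Expr1 with Expr1 → - ( | Term +.
Expr has alternatives sharing prefix '+': factor to Expr → + Expr2 with Expr2 → ( | ε.
Term has alternatives sharing prefix '+': factor to Term → + Term1 with Term1 → Term ( | ε.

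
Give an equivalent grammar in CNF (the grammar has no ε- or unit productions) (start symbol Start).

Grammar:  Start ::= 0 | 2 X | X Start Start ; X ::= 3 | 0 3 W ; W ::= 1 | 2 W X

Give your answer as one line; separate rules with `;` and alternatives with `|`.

Introduce a nonterminal for each terminal appearing in a rule of length ≥ 2: X1 → 2, X2 → 0, X3 → 3.
Binarize each right-hand side of length ≥ 3 by chaining fresh nonterminals (Y1, Y2, …): affected rules were Start → X Start Start; X → X2 X3 W; W → X1 W X.

Start ::= 0 | X1 X | X Y1; X ::= 3 | X2 Y2; W ::= 1 | X1 Y3; X1 ::= 2; X2 ::= 0; X3 ::= 3; Y1 ::= Start Start; Y2 ::= X3 W; Y3 ::= W X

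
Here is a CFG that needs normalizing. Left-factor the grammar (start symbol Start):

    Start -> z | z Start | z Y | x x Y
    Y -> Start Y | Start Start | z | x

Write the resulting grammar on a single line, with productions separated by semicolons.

Start -> x x Y | z Start1; Y -> z | x | Start Y1; Start1 -> ε | Start | Y; Y1 -> Y | Start

Start has alternatives sharing prefix 'z': factor to Start → z Start1 with Start1 → ε | Start | Y.
Y has alternatives sharing prefix 'Start': factor to Y → Start Y1 with Y1 → Y | Start.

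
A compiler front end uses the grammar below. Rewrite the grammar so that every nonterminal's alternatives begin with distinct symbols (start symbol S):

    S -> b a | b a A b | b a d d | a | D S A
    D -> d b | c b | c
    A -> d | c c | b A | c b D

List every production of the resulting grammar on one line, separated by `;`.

S has alternatives sharing prefix 'b a': factor to S → b a S' with S' → ε | A b | d d.
D has alternatives sharing prefix 'c': factor to D → c D' with D' → b | ε.
A has alternatives sharing prefix 'c': factor to A → c A' with A' → c | b D.

S -> a | D S A | b a S'; D -> d b | c D'; A -> d | b A | c A'; S' -> ε | A b | d d; D' -> b | ε; A' -> c | b D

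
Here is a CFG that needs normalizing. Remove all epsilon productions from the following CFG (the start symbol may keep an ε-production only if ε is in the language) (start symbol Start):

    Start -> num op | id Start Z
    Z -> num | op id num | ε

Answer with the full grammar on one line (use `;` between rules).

Nullable nonterminals: {Z}.
ε ∉ L(G), so no ε-production is kept.
Expand every rule over subsets of its nullable positions: Start → id Start Z gives id Start Z | id Start.

Start -> num op | id Start Z | id Start; Z -> num | op id num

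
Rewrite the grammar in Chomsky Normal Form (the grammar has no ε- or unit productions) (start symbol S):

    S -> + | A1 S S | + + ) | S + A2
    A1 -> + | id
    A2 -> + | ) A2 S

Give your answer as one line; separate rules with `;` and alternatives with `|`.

Introduce a nonterminal for each terminal appearing in a rule of length ≥ 2: X1 → +, X2 → ).
Binarize each right-hand side of length ≥ 3 by chaining fresh nonterminals (Y1, Y2, …): affected rules were S → A1 S S; S → X1 X1 X2; S → S X1 A2; A2 → X2 A2 S.

S -> + | A1 Y1 | X1 Y2 | S Y3; A1 -> + | id; A2 -> + | X2 Y4; X1 -> +; X2 -> ); Y1 -> S S; Y2 -> X1 X2; Y3 -> X1 A2; Y4 -> A2 S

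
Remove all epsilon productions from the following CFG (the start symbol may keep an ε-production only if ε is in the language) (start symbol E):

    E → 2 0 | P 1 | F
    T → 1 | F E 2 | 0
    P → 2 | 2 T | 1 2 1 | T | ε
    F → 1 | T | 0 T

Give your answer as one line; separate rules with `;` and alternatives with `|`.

Nullable set = {P}.
ε ∉ L(G), so no ε-production is kept.
Add the nullable-subset variants: E → P 1 gives P 1 | 1.

E → 2 0 | P 1 | 1 | F; T → 1 | F E 2 | 0; P → 2 | 2 T | 1 2 1 | T; F → 1 | T | 0 T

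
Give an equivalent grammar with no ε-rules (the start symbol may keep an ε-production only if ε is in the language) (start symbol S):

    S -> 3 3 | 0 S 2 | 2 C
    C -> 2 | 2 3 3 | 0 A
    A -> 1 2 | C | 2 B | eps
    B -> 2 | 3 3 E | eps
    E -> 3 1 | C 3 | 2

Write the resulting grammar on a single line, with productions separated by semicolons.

S -> 3 3 | 0 S 2 | 2 C; C -> 2 | 2 3 3 | 0 A | 0; A -> 1 2 | C | 2 B | 2; B -> 2 | 3 3 E; E -> 3 1 | C 3 | 2

Nullable nonterminals: {A, B}.
ε ∉ L(G), so no ε-production is kept.
Expand every rule over subsets of its nullable positions: C → 0 A gives 0 A | 0. A → 2 B gives 2 B | 2.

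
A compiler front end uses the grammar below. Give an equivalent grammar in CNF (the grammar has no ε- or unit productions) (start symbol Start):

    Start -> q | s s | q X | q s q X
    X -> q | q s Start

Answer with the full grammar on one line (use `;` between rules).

Start -> q | X1 X1 | X2 X | X2 Y1; X -> q | X2 Y3; X1 -> s; X2 -> q; Y1 -> X1 Y2; Y2 -> X2 X; Y3 -> X1 Start

Introduce a nonterminal for each terminal appearing in a rule of length ≥ 2: X1 → s, X2 → q.
Binarize each right-hand side of length ≥ 3 by chaining fresh nonterminals (Y1, Y2, …): affected rules were Start → X2 X1 X2 X; X → X2 X1 Start.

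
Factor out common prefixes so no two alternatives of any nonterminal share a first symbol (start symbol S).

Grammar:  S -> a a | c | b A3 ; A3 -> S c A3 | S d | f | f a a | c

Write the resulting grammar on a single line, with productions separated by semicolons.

S -> a a | c | b A3; A3 -> c | S A3' | f A3''; A3' -> c A3 | d; A3'' -> eps | a a

A3 has alternatives sharing prefix 'S': factor to A3 → S A3' with A3' → c A3 | d.
A3 has alternatives sharing prefix 'f': factor to A3 → f A3'' with A3'' → ε | a a.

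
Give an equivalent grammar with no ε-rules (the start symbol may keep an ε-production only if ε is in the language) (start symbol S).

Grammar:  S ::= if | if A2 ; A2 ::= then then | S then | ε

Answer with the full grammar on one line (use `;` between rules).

S ::= if | if A2; A2 ::= then then | S then

Nullable nonterminals: {A2}.
ε ∉ L(G), so no ε-production is kept.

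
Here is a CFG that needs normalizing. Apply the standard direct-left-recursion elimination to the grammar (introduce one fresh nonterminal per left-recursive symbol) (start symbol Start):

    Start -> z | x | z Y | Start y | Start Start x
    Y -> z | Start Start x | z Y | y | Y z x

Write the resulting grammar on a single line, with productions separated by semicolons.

Start -> z Start1 | x Start1 | z Y Start1; Y -> z Y1 | Start Start x Y1 | z Y Y1 | y Y1; Start1 -> y Start1 | Start x Start1 | ε; Y1 -> z x Y1 | ε

Start, Y are directly left-recursive.
For Start: α = {y, Start x}, β = {z, x, z Y}. Rewrite as Start → β Start1 and Start1 → α Start1 | ε.
For Y: α = {z x}, β = {z, Start Start x, z Y, y}. Rewrite as Y → β Y1 and Y1 → α Y1 | ε.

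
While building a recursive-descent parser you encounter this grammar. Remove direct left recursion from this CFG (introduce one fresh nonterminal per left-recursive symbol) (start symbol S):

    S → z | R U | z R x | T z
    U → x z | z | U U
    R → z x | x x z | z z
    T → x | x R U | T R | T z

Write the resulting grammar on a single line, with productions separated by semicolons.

S → z | R U | z R x | T z; U → x z U' | z U'; R → z x | x x z | z z; T → x T' | x R U T'; U' → U U' | ε; T' → R T' | z T' | ε

Directly left-recursive nonterminals: U, T.
For U: α = {U}, β = {x z, z}. Rewrite as U → β U' and U' → α U' | ε.
For T: α = {R, z}, β = {x, x R U}. Rewrite as T → β T' and T' → α T' | ε.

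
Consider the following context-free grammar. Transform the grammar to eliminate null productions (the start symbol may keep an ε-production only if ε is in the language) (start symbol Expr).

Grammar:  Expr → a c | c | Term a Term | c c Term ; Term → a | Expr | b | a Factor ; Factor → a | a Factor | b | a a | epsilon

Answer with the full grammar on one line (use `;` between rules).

Nullable set = {Factor}.
ε ∉ L(G), so no ε-production is kept.

Expr → a c | c | Term a Term | c c Term; Term → a | Expr | b | a Factor; Factor → a | a Factor | b | a a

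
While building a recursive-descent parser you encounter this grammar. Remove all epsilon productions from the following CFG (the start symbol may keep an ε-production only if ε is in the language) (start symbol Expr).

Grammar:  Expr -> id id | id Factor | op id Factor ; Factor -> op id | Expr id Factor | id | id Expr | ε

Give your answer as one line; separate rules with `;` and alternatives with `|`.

Expr -> id id | id Factor | id | op id Factor | op id; Factor -> op id | Expr id Factor | Expr id | id | id Expr

Nullable nonterminals: {Factor}.
ε ∉ L(G), so no ε-production is kept.
For each production, add variants omitting each subset of nullable occurrences: Expr → id Factor gives id Factor | id. Expr → op id Factor gives op id Factor | op id. Factor → Expr id Factor gives Expr id Factor | Expr id.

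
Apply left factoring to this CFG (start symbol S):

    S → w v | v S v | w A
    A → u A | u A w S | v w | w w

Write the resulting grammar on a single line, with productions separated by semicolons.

S → v S v | w S'; A → v w | w w | u A A'; S' → v | A; A' → ε | w S

S has alternatives sharing prefix 'w': factor to S → w S' with S' → v | A.
A has alternatives sharing prefix 'u A': factor to A → u A A' with A' → ε | w S.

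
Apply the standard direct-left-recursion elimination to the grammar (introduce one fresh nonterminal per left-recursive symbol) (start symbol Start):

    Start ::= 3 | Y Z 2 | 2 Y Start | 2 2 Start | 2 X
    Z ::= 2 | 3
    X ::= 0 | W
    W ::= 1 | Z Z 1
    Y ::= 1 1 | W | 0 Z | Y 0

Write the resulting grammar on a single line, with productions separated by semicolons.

Start ::= 3 | Y Z 2 | 2 Y Start | 2 2 Start | 2 X; Z ::= 2 | 3; X ::= 0 | W; W ::= 1 | Z Z 1; Y ::= 1 1 Y1 | W Y1 | 0 Z Y1; Y1 ::= 0 Y1 | ε

Y is directly left-recursive.
For Y: α = {0}, β = {1 1, W, 0 Z}. Rewrite as Y → β Y1 and Y1 → α Y1 | ε.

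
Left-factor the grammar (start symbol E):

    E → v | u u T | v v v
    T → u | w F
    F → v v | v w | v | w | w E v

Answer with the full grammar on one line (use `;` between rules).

E → u u T | v E'; T → u | w F; F → v F' | w F''; E' → ε | v v; F' → v | w | ε; F'' → ε | E v

E has alternatives sharing prefix 'v': factor to E → v E' with E' → ε | v v.
F has alternatives sharing prefix 'v': factor to F → v F' with F' → v | w | ε.
F has alternatives sharing prefix 'w': factor to F → w F'' with F'' → ε | E v.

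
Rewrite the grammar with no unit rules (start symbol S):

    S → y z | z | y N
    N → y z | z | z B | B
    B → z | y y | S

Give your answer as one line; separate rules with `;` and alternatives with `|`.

Unit pairs: B ⇒* {S}; N ⇒* {B, S}.
Replace each nonterminal's rules with the union of the non-unit rules of every nonterminal it unit-derives.

S → y z | z | y N; N → z | y y | y z | y N | z B; B → z | y y | y z | y N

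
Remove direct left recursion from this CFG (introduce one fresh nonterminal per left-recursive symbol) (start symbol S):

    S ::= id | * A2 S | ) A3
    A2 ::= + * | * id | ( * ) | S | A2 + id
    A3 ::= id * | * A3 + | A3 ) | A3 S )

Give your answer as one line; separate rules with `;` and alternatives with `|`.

S ::= id | * A2 S | ) A3; A2 ::= + * A2' | * id A2' | ( * ) A2' | S A2'; A3 ::= id * A3' | * A3 + A3'; A2' ::= + id A2' | ε; A3' ::= ) A3' | S ) A3' | ε

Directly left-recursive nonterminals: A2, A3.
For A2: α = {+ id}, β = {+ *, * id, ( * ), S}. Rewrite as A2 → β A2' and A2' → α A2' | ε.
For A3: α = {), S )}, β = {id *, * A3 +}. Rewrite as A3 → β A3' and A3' → α A3' | ε.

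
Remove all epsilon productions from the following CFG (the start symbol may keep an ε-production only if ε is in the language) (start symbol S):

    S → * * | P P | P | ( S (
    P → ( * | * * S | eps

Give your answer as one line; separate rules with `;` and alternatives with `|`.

S → * * | P P | P | ( S ( | ( ( | eps; P → ( * | * * S | * *

Nullable set = {P, S}.
ε ∈ L(G) since S is nullable, so keep S → ε.
For each production, add variants omitting each subset of nullable occurrences: S → P P gives P P | P. S → ( S ( gives ( S ( | ( (. P → * * S gives * * S | * *.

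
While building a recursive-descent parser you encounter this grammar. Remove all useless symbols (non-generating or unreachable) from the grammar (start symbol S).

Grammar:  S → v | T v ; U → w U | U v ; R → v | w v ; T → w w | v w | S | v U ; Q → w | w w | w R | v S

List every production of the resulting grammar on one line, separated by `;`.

Generating nonterminals: {Q, R, S, T}.
Reachable from S after that: {S, T}.
Removed useless symbols: {Q, R, U} and every production mentioning them.

S → v | T v; T → w w | v w | S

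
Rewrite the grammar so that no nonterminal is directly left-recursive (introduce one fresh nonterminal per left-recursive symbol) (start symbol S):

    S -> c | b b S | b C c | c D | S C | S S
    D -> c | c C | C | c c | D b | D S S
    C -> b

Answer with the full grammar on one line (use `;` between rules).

Left recursion appears on S, D.
For S: α = {C, S}, β = {c, b b S, b C c, c D}. Rewrite as S → β S' and S' → α S' | ε.
For D: α = {b, S S}, β = {c, c C, C, c c}. Rewrite as D → β D' and D' → α D' | ε.

S -> c S' | b b S S' | b C c S' | c D S'; D -> c D' | c C D' | C D' | c c D'; C -> b; S' -> C S' | S S' | ε; D' -> b D' | S S D' | ε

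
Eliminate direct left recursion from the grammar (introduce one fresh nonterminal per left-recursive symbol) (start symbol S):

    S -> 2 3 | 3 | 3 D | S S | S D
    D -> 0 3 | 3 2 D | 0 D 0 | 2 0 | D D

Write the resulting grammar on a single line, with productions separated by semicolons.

S -> 2 3 S' | 3 S' | 3 D S'; D -> 0 3 D' | 3 2 D D' | 0 D 0 D' | 2 0 D'; S' -> S S' | D S' | epsilon; D' -> D D' | epsilon

S, D are directly left-recursive.
For S: α = {S, D}, β = {2 3, 3, 3 D}. Rewrite as S → β S' and S' → α S' | ε.
For D: α = {D}, β = {0 3, 3 2 D, 0 D 0, 2 0}. Rewrite as D → β D' and D' → α D' | ε.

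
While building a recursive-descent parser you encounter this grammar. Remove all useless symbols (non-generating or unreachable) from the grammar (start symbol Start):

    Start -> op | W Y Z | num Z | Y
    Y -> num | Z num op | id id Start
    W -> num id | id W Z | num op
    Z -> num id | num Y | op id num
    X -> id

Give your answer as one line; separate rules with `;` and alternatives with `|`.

Start -> op | W Y Z | num Z | Y; Y -> num | Z num op | id id Start; W -> num id | id W Z | num op; Z -> num id | num Y | op id num

Generating nonterminals: {Start, W, X, Y, Z}.
Reachable from Start after that: {Start, W, Y, Z}.
Removed useless symbols: {X} and every production mentioning them.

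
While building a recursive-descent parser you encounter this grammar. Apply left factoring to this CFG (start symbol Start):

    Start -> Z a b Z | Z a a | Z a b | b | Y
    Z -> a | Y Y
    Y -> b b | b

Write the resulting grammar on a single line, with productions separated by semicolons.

Start has alternatives sharing prefix 'Z a': factor to Start → Z a Start1 with Start1 → b Z | a | b.
Y has alternatives sharing prefix 'b': factor to Y → b Y1 with Y1 → b | ε.
Start1 has alternatives sharing prefix 'b': factor to Start1 → b Start11 with Start11 → Z | ε.

Start -> b | Y | Z a Start1; Z -> a | Y Y; Y -> b Y1; Start1 -> a | b Start11; Y1 -> b | eps; Start11 -> Z | eps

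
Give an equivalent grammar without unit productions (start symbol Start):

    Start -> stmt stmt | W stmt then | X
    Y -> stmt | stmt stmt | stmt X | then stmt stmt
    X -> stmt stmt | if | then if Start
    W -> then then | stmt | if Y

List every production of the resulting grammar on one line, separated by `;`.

Start -> stmt stmt | W stmt then | if | then if Start; Y -> stmt | stmt stmt | stmt X | then stmt stmt; X -> stmt stmt | if | then if Start; W -> then then | stmt | if Y

Unit pairs: Start ⇒* {X}.
For every A with A ⇒* B via unit rules, add B's non-unit alternatives to A; then delete every rule of the form X → Y.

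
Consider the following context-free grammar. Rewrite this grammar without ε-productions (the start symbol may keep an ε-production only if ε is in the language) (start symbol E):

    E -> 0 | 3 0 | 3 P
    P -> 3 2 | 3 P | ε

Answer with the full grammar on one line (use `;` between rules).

Nullable nonterminals: {P}.
ε ∉ L(G), so no ε-production is kept.
Expand every rule over subsets of its nullable positions: E → 3 P gives 3 P | 3. P → 3 P gives 3 P | 3.

E -> 0 | 3 0 | 3 P | 3; P -> 3 2 | 3 P | 3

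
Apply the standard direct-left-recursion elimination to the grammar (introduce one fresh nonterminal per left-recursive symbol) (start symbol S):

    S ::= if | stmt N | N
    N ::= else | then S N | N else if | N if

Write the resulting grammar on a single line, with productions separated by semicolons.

S ::= if | stmt N | N; N ::= else N' | then S N N'; N' ::= else if N' | if N' | ε

Directly left-recursive nonterminal: N.
For N: α = {else if, if}, β = {else, then S N}. Rewrite as N → β N' and N' → α N' | ε.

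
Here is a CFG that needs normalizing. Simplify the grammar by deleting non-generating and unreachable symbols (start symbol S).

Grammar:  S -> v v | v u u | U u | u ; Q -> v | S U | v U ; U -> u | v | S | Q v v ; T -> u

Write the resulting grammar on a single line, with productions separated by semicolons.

S -> v v | v u u | U u | u; Q -> v | S U | v U; U -> u | v | S | Q v v

Generating nonterminals: {Q, S, T, U}.
Reachable from S after that: {Q, S, U}.
Removed useless symbols: {T} and every production mentioning them.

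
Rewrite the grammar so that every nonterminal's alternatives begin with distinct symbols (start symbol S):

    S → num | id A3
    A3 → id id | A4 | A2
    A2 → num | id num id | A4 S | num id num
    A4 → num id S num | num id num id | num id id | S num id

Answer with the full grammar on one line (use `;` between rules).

A2 has alternatives sharing prefix 'num': factor to A2 → num A2' with A2' → ε | id num.
A4 has alternatives sharing prefix 'num id': factor to A4 → num id A4' with A4' → S num | num id | id.

S → num | id A3; A3 → id id | A4 | A2; A2 → id num id | A4 S | num A2'; A4 → S num id | num id A4'; A2' → ε | id num; A4' → S num | num id | id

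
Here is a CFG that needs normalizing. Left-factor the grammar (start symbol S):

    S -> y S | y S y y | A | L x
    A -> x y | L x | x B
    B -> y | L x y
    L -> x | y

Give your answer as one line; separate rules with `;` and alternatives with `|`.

S -> A | L x | y S S'; A -> L x | x A'; B -> y | L x y; L -> x | y; S' -> ε | y y; A' -> y | B

S has alternatives sharing prefix 'y S': factor to S → y S S' with S' → ε | y y.
A has alternatives sharing prefix 'x': factor to A → x A' with A' → y | B.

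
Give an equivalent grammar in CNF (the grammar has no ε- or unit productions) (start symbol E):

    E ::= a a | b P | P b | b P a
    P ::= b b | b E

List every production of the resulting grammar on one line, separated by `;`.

Introduce a nonterminal for each terminal appearing in a rule of length ≥ 2: X1 → a, X2 → b.
Binarize each right-hand side of length ≥ 3 by chaining fresh nonterminals (Y1, Y2, …): affected rules were E → X2 P X1.

E ::= X1 X1 | X2 P | P X2 | X2 Y1; P ::= X2 X2 | X2 E; X1 ::= a; X2 ::= b; Y1 ::= P X1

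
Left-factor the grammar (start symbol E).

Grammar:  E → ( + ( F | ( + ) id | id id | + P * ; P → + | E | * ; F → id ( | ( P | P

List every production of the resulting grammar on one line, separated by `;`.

E has alternatives sharing prefix '( +': factor to E → ( + E' with E' → ( F | ) id.

E → id id | + P * | ( + E'; P → + | E | *; F → id ( | ( P | P; E' → ( F | ) id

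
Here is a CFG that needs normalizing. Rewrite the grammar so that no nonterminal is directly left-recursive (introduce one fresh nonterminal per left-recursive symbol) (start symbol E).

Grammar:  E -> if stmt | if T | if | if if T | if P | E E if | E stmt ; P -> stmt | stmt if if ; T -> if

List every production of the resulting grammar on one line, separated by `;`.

E is directly left-recursive.
For E: α = {E if, stmt}, β = {if stmt, if T, if, if if T, if P}. Rewrite as E → β E' and E' → α E' | ε.

E -> if stmt E' | if T E' | if E' | if if T E' | if P E'; P -> stmt | stmt if if; T -> if; E' -> E if E' | stmt E' | ε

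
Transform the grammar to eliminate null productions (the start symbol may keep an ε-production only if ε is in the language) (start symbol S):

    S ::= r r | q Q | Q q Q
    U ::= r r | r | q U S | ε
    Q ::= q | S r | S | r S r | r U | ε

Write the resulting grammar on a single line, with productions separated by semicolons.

S ::= r r | q Q | q | Q q Q | Q q; U ::= r r | r | q U S | q S; Q ::= q | S r | S | r S r | r U | r

Nullable nonterminals: {Q, U}.
ε ∉ L(G), so no ε-production is kept.
Add the nullable-subset variants: S → q Q gives q Q | q. S → Q q Q gives Q q Q | Q q. U → q U S gives q U S | q S. Q → r U gives r U | r.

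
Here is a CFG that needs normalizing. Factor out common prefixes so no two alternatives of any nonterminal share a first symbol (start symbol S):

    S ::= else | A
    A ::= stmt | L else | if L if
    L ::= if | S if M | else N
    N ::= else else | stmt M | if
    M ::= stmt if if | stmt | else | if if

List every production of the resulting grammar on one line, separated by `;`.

M has alternatives sharing prefix 'stmt': factor to M → stmt M' with M' → if if | ε.

S ::= else | A; A ::= stmt | L else | if L if; L ::= if | S if M | else N; N ::= else else | stmt M | if; M ::= else | if if | stmt M'; M' ::= if if | ε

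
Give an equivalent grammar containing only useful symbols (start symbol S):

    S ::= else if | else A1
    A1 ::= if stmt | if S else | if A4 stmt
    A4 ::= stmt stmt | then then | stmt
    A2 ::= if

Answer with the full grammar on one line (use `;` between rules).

Generating nonterminals: {A1, A2, A4, S}.
Reachable from S after that: {A1, A4, S}.
Removed useless symbols: {A2} and every production mentioning them.

S ::= else if | else A1; A1 ::= if stmt | if S else | if A4 stmt; A4 ::= stmt stmt | then then | stmt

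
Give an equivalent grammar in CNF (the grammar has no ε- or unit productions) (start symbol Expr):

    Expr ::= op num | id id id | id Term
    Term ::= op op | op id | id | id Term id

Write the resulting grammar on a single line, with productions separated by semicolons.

Expr ::= X1 X2 | X3 Y1 | X3 Term; Term ::= X1 X1 | X1 X3 | id | X3 Y2; X1 ::= op; X2 ::= num; X3 ::= id; Y1 ::= X3 X3; Y2 ::= Term X3

Introduce a nonterminal for each terminal appearing in a rule of length ≥ 2: X1 → op, X2 → num, X3 → id.
Binarize each right-hand side of length ≥ 3 by chaining fresh nonterminals (Y1, Y2, …): affected rules were Expr → X3 X3 X3; Term → X3 Term X3.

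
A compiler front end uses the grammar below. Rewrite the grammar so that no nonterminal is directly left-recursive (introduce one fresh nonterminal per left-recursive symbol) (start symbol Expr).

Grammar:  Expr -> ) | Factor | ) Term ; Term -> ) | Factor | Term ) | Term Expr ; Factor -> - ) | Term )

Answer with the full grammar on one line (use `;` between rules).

Expr -> ) | Factor | ) Term; Term -> ) Term1 | Factor Term1; Factor -> - ) | Term ); Term1 -> ) Term1 | Expr Term1 | ε

Directly left-recursive nonterminal: Term.
For Term: α = {), Expr}, β = {), Factor}. Rewrite as Term → β Term1 and Term1 → α Term1 | ε.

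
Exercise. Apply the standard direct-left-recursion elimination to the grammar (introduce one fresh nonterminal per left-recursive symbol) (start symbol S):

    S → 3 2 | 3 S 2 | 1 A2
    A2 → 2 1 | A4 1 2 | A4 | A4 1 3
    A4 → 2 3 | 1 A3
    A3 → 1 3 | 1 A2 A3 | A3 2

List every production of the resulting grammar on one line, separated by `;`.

S → 3 2 | 3 S 2 | 1 A2; A2 → 2 1 | A4 1 2 | A4 | A4 1 3; A4 → 2 3 | 1 A3; A3 → 1 3 A3' | 1 A2 A3 A3'; A3' → 2 A3' | ε

A3 is directly left-recursive.
For A3: α = {2}, β = {1 3, 1 A2 A3}. Rewrite as A3 → β A3' and A3' → α A3' | ε.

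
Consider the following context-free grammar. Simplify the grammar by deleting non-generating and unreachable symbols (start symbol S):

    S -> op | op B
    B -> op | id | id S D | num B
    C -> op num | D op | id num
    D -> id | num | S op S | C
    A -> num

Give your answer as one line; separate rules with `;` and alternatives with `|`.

Generating nonterminals: {A, B, C, D, S}.
Reachable from S after that: {B, C, D, S}.
Removed useless symbols: {A} and every production mentioning them.

S -> op | op B; B -> op | id | id S D | num B; C -> op num | D op | id num; D -> id | num | S op S | C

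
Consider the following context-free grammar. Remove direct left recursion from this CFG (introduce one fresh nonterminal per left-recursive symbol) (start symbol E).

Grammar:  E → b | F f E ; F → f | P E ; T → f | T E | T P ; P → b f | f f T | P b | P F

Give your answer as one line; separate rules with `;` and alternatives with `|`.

E → b | F f E; F → f | P E; T → f T'; P → b f P' | f f T P'; T' → E T' | P T' | ε; P' → b P' | F P' | ε

T, P are directly left-recursive.
For T: α = {E, P}, β = {f}. Rewrite as T → β T' and T' → α T' | ε.
For P: α = {b, F}, β = {b f, f f T}. Rewrite as P → β P' and P' → α P' | ε.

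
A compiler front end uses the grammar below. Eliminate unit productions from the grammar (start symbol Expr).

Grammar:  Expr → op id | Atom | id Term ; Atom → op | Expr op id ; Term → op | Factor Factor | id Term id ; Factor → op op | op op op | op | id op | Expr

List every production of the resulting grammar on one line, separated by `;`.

Expr → op | Expr op id | op id | id Term; Atom → op | Expr op id; Term → op | Factor Factor | id Term id; Factor → op | Expr op id | op op | op op op | id op | op id | id Term

Unit pairs: Expr ⇒* {Atom}; Factor ⇒* {Atom, Expr}.
For each unit pair (A, B), copy every non-unit production of B to A, then drop all unit productions.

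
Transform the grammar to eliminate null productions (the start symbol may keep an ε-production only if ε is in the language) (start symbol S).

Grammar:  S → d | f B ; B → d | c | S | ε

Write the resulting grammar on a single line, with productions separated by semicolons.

S → d | f B | f; B → d | c | S

The nullable symbols are {B}.
ε ∉ L(G), so no ε-production is kept.
Expand every rule over subsets of its nullable positions: S → f B gives f B | f.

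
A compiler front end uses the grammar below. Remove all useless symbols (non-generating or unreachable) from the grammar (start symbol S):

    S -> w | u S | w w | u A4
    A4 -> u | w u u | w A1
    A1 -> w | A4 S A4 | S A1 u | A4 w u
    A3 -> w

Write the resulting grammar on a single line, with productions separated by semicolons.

S -> w | u S | w w | u A4; A4 -> u | w u u | w A1; A1 -> w | A4 S A4 | S A1 u | A4 w u

Generating nonterminals: {A1, A3, A4, S}.
Reachable from S after that: {A1, A4, S}.
Removed useless symbols: {A3} and every production mentioning them.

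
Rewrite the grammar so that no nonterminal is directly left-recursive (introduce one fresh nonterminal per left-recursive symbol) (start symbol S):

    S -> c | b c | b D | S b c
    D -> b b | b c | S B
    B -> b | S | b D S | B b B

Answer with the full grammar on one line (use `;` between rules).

S -> c S' | b c S' | b D S'; D -> b b | b c | S B; B -> b B' | S B' | b D S B'; S' -> b c S' | ε; B' -> b B B' | ε

Left recursion appears on S, B.
For S: α = {b c}, β = {c, b c, b D}. Rewrite as S → β S' and S' → α S' | ε.
For B: α = {b B}, β = {b, S, b D S}. Rewrite as B → β B' and B' → α B' | ε.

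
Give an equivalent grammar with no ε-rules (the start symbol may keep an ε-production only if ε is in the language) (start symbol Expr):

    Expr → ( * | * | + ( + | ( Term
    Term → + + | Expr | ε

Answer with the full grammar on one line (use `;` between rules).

Expr → ( * | * | + ( + | ( Term | (; Term → + + | Expr

The nullable symbols are {Term}.
ε ∉ L(G), so no ε-production is kept.
Expand every rule over subsets of its nullable positions: Expr → ( Term gives ( Term | (.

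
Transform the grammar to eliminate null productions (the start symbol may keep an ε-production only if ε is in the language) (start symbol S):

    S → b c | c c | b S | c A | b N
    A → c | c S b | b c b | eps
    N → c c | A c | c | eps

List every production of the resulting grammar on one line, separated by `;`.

S → b c | c c | b S | c A | c | b N | b; A → c | c S b | b c b; N → c c | A c | c

Nullable nonterminals: {A, N}.
ε ∉ L(G), so no ε-production is kept.
For each production, add variants omitting each subset of nullable occurrences: S → c A gives c A | c. S → b N gives b N | b. N → A c gives A c | c.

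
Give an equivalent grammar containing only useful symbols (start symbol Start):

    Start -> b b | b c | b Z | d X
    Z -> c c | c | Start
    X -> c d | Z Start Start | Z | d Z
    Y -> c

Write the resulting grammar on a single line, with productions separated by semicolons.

Generating nonterminals: {Start, X, Y, Z}.
Reachable from Start after that: {Start, X, Z}.
Removed useless symbols: {Y} and every production mentioning them.

Start -> b b | b c | b Z | d X; Z -> c c | c | Start; X -> c d | Z Start Start | Z | d Z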